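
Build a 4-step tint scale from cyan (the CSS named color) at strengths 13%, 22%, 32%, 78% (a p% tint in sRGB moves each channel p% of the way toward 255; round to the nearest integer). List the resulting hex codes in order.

#21FFFF, #38FFFF, #52FFFF, #C7FFFF

CSS cyan is rgb(0, 255, 255).
13%: (0 + 33.15 = 33.15→33, 255→255, 255→255) → #21FFFF
22%: (0 + 56.1 = 56.1→56, 255→255, 255→255) → #38FFFF
32%: (0 + 81.6 = 81.6→82, 255→255, 255→255) → #52FFFF
78%: (0 + 198.9 = 198.9→199, 255→255, 255→255) → #C7FFFF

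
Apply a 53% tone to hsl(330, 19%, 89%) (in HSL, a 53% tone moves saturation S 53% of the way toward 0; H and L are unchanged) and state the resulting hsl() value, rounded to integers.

hsl(330, 9%, 89%)

S moves 53% from 19 toward 0: 19 − 10.07 = 8.93 → 9.
H and L are unchanged.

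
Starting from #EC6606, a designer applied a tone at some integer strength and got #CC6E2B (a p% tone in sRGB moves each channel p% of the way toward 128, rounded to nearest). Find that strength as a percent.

#EC6606 is rgb(236, 102, 6); #CC6E2B is rgb(204, 110, 43).
On the B channel (widest range): 43 ≈ 6 + (p/100)(128 − 6), so p ≈ 100×(43 − 6)/(128 − 6) = 3700/122 = 30.33.
p = 30 reproduces all three channels after rounding.

30%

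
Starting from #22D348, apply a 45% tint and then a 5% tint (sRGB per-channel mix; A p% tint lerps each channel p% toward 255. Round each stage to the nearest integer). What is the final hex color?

#22D348 is rgb(34, 211, 72).
Lerp each channel 45% toward 255:
  R: 34 + 0.45×(255−34) = 34 + 99.45 = 133.45 → 133
  G: 211 + 19.8 = 230.8 → 231
  B: 72 + 82.35 = 154.35 → 154
After the tint: rgb(133, 231, 154) = #85E79A.
Per channel, c → c + 0.05(255 − c):
  R: 133 + 6.1 = 139.1 → 139
  G: 231 + 1.2 = 232.2 → 232
  B: 154 + 5.05 = 159.05 → 159
rgb(139, 232, 159) = #8BE89F.

#8BE89F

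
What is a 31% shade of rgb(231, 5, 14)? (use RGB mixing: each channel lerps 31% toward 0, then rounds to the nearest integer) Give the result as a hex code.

#9f030a

Per channel, c → c + 0.31(0 − c):
  R: 231 + 0.31×(0−231) = 231 − 71.61 = 159.39 → 159
  G: 5 − 1.55 = 3.45 → 3
  B: 14 + 0.31×(0−14) = 14 − 4.34 = 9.66 → 10
rgb(159, 3, 10) = #9f030a.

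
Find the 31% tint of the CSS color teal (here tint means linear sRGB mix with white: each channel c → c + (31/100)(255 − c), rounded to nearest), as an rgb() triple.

rgb(79, 167, 167)

CSS teal is rgb(0, 128, 128).
Lerp each channel 31% toward 255:
  R: 0 + 0.31×(255−0) = 0 + 79.05 = 79.05 → 79
  G: 128 + 39.37 = 167.37 → 167
  B: 128 + 39.37 = 167.37 → 167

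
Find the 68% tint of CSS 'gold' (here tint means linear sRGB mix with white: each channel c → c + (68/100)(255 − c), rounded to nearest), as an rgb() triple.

rgb(255, 242, 173)

CSS gold is rgb(255, 215, 0).
Lerp each channel 68% toward 255:
  R: 255 + 0 = 255 → 255
  G: 215 + 27.2 = 242.2 → 242
  B: 0 + 0.68×(255−0) = 0 + 173.4 = 173.4 → 173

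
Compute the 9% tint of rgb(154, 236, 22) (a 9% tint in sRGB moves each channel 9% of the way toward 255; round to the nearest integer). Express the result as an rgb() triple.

rgb(163, 238, 43)

Lerp each channel 9% toward 255:
  R: 154 + 9.09 = 163.09 → 163
  G: 236 + 0.09×(255−236) = 236 + 1.71 = 237.71 → 238
  B: 22 + 20.97 = 42.97 → 43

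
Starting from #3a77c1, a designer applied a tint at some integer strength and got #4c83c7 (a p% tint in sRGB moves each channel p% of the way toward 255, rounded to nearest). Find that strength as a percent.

9%

#3a77c1 is rgb(58, 119, 193); #4c83c7 is rgb(76, 131, 199).
On the R channel (widest range): 76 ≈ 58 + (p/100)(255 − 58), so p ≈ 100×(76 − 58)/(255 − 58) = 1800/197 = 9.14.
p = 9 reproduces all three channels after rounding.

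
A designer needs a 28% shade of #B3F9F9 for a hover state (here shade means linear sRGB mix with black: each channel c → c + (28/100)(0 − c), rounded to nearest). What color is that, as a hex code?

#B3F9F9 is rgb(179, 249, 249).
A 28% shade moves each channel 28% toward 0:
  R: 179 − 50.12 = 128.88 → 129
  G: 249 + 0.28×(0−249) = 249 − 69.72 = 179.28 → 179
  B: 249 + 0.28×(0−249) = 249 − 69.72 = 179.28 → 179
rgb(129, 179, 179) = #81B3B3.

#81B3B3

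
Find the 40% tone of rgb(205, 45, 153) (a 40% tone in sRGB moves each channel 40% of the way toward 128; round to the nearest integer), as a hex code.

A 40% tone moves each channel 40% toward 128:
  R: 205 + 0.4×(128−205) = 205 − 30.8 = 174.2 → 174
  G: 45 + 0.4×(128−45) = 45 + 33.2 = 78.2 → 78
  B: 153 + 0.4×(128−153) = 153 − 10 = 143 → 143
rgb(174, 78, 143) = #ae4e8f.

#ae4e8f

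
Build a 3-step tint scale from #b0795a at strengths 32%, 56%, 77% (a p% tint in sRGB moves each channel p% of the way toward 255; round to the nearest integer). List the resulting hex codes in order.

#b0795a is rgb(176, 121, 90).
32%: (176 + 25.28 = 201.28→201, 121 + 42.88 = 163.88→164, 90 + 52.8 = 142.8→143) → #c9a48f
56%: (176 + 44.24 = 220.24→220, 121 + 75.04 = 196.04→196, 90 + 92.4 = 182.4→182) → #dcc4b6
77%: (176 + 60.83 = 236.83→237, 121 + 103.18 = 224.18→224, 90 + 127.05 = 217.05→217) → #ede0d9

#c9a48f, #dcc4b6, #ede0d9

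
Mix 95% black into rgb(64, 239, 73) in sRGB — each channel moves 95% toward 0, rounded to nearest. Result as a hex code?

#030C04

Per channel, c → c + 0.95(0 − c):
  R: 64 − 60.8 = 3.2 → 3
  G: 239 + 0.95×(0−239) = 239 − 227.05 = 11.95 → 12
  B: 73 − 69.35 = 3.65 → 4
rgb(3, 12, 4) = #030C04.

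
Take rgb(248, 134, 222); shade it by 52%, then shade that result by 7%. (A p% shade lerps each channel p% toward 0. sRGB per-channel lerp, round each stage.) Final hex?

#6F3C64

Lerp each channel 52% toward 0:
  R: 248 − 128.96 = 119.04 → 119
  G: 134 + 0.52×(0−134) = 134 − 69.68 = 64.32 → 64
  B: 222 − 115.44 = 106.56 → 107
After the shade: rgb(119, 64, 107) = #77406B.
Lerp each channel 7% toward 0:
  R: 119 − 8.33 = 110.67 → 111
  G: 64 + 0.07×(0−64) = 64 − 4.48 = 59.52 → 60
  B: 107 + 0.07×(0−107) = 107 − 7.49 = 99.51 → 100
rgb(111, 60, 100) = #6F3C64.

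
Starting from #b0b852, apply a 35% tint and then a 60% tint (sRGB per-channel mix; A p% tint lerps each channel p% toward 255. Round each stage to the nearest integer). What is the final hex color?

#ebedd2

#b0b852 is rgb(176, 184, 82).
A 35% tint moves each channel 35% toward 255:
  R: 176 + 27.65 = 203.65 → 204
  G: 184 + 24.85 = 208.85 → 209
  B: 82 + 0.35×(255−82) = 82 + 60.55 = 142.55 → 143
After the tint: rgb(204, 209, 143) = #ccd18f.
Lerp each channel 60% toward 255:
  R: 204 + 0.6×(255−204) = 204 + 30.6 = 234.6 → 235
  G: 209 + 0.6×(255−209) = 209 + 27.6 = 236.6 → 237
  B: 143 + 67.2 = 210.2 → 210
rgb(235, 237, 210) = #ebedd2.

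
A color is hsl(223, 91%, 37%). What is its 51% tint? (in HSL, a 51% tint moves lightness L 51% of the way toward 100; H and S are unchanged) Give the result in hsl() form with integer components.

hsl(223, 91%, 69%)

L moves 51% from 37 toward 100: 37 + 32.13 = 69.13 → 69.
H and S are unchanged.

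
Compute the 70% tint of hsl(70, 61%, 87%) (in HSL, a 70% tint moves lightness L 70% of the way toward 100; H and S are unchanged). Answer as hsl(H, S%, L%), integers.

hsl(70, 61%, 96%)

L moves 70% from 87 toward 100: 87 + 9.1 = 96.1 → 96.
H and S are unchanged.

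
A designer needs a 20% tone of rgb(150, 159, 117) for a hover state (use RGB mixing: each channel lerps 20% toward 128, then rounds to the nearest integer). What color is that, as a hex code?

A 20% tone moves each channel 20% toward 128:
  R: 150 + 0.2×(128−150) = 150 − 4.4 = 145.6 → 146
  G: 159 + 0.2×(128−159) = 159 − 6.2 = 152.8 → 153
  B: 117 + 0.2×(128−117) = 117 + 2.2 = 119.2 → 119
rgb(146, 153, 119) = #929977.

#929977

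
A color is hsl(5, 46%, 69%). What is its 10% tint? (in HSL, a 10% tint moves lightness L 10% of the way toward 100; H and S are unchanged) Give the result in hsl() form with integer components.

hsl(5, 46%, 72%)

L moves 10% from 69 toward 100: 69 + 3.1 = 72.1 → 72.
H and S are unchanged.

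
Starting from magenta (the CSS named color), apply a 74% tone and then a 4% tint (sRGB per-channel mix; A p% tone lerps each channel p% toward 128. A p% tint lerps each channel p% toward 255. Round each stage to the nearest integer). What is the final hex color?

CSS magenta is rgb(255, 0, 255).
Per channel, c → c + 0.74(128 − c):
  R: 255 + 0.74×(128−255) = 255 − 93.98 = 161.02 → 161
  G: 0 + 0.74×(128−0) = 0 + 94.72 = 94.72 → 95
  B: 255 + 0.74×(128−255) = 255 − 93.98 = 161.02 → 161
After the tone: rgb(161, 95, 161) = #a15fa1.
Lerp each channel 4% toward 255:
  R: 161 + 3.76 = 164.76 → 165
  G: 95 + 0.04×(255−95) = 95 + 6.4 = 101.4 → 101
  B: 161 + 0.04×(255−161) = 161 + 3.76 = 164.76 → 165
rgb(165, 101, 165) = #a565a5.

#a565a5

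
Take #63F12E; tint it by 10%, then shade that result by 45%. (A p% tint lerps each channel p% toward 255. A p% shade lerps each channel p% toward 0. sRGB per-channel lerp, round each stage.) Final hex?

#63F12E is rgb(99, 241, 46).
Lerp each channel 10% toward 255:
  R: 99 + 0.1×(255−99) = 99 + 15.6 = 114.6 → 115
  G: 241 + 0.1×(255−241) = 241 + 1.4 = 242.4 → 242
  B: 46 + 20.9 = 66.9 → 67
After the tint: rgb(115, 242, 67) = #73F243.
Lerp each channel 45% toward 0:
  R: 115 + 0.45×(0−115) = 115 − 51.75 = 63.25 → 63
  G: 242 + 0.45×(0−242) = 242 − 108.9 = 133.1 → 133
  B: 67 − 30.15 = 36.85 → 37
rgb(63, 133, 37) = #3F8525.

#3F8525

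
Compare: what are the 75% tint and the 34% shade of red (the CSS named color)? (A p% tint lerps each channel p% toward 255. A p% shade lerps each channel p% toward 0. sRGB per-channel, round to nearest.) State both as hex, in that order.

#ffbfbf, #a80000

CSS red is rgb(255, 0, 0).
75% tint:
  R: 255 + 0 = 255 → 255
  G: 0 + 191.25 = 191.25 → 191
  B: 0 + 0.75×(255−0) = 0 + 191.25 = 191.25 → 191
  → #ffbfbf
34% shade:
  R: 255 + 0.34×(0−255) = 255 − 86.7 = 168.3 → 168
  G: 0 + 0 = 0 → 0
  B: 0 + 0 = 0 → 0
  → #a80000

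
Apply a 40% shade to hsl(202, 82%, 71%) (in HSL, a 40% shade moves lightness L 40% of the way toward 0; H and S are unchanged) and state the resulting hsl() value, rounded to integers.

L moves 40% from 71 toward 0: 71 − 28.4 = 42.6 → 43.
H and S are unchanged.

hsl(202, 82%, 43%)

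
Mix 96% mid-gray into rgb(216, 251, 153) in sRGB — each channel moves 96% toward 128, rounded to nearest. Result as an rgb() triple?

Lerp each channel 96% toward 128:
  R: 216 + 0.96×(128−216) = 216 − 84.48 = 131.52 → 132
  G: 251 − 118.08 = 132.92 → 133
  B: 153 − 24 = 129 → 129

rgb(132, 133, 129)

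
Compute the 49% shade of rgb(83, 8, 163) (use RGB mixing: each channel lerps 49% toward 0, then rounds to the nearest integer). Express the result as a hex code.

Per channel, c → c + 0.49(0 − c):
  R: 83 + 0.49×(0−83) = 83 − 40.67 = 42.33 → 42
  G: 8 + 0.49×(0−8) = 8 − 3.92 = 4.08 → 4
  B: 163 + 0.49×(0−163) = 163 − 79.87 = 83.13 → 83
rgb(42, 4, 83) = #2a0453.

#2a0453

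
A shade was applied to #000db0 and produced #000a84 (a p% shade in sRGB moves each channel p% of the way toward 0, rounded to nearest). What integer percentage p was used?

25%

#000db0 is rgb(0, 13, 176); #000a84 is rgb(0, 10, 132).
On the B channel (widest range): 132 ≈ 176 + (p/100)(0 − 176), so p ≈ 100×(132 − 176)/(0 − 176) = -4400/-176 = 25.00.
p = 25 reproduces all three channels after rounding.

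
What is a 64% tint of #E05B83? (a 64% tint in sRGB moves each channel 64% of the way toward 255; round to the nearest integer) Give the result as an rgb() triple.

rgb(244, 196, 210)

#E05B83 is rgb(224, 91, 131).
Lerp each channel 64% toward 255:
  R: 224 + 0.64×(255−224) = 224 + 19.84 = 243.84 → 244
  G: 91 + 104.96 = 195.96 → 196
  B: 131 + 79.36 = 210.36 → 210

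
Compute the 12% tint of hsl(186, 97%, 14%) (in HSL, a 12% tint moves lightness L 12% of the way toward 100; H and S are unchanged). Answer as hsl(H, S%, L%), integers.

hsl(186, 97%, 24%)

L moves 12% from 14 toward 100: 14 + 10.32 = 24.32 → 24.
H and S are unchanged.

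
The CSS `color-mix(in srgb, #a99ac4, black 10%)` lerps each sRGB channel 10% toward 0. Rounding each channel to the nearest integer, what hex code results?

#988bb0

#a99ac4 is rgb(169, 154, 196).
A 10% shade moves each channel 10% toward 0:
  R: 169 + 0.1×(0−169) = 169 − 16.9 = 152.1 → 152
  G: 154 + 0.1×(0−154) = 154 − 15.4 = 138.6 → 139
  B: 196 − 19.6 = 176.4 → 176
rgb(152, 139, 176) = #988bb0.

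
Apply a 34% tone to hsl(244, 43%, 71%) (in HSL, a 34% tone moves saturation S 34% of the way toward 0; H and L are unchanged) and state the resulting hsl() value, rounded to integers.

hsl(244, 28%, 71%)

S moves 34% from 43 toward 0: 43 − 14.62 = 28.38 → 28.
H and L are unchanged.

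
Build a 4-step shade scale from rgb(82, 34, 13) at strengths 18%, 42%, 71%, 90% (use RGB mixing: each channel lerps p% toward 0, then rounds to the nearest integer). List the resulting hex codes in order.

#431c0b, #301408, #180a04, #080301

18%: (82 − 14.76 = 67.24→67, 34 − 6.12 = 27.88→28, 13 − 2.34 = 10.66→11) → #431c0b
42%: (82 − 34.44 = 47.56→48, 34 − 14.28 = 19.72→20, 13 − 5.46 = 7.54→8) → #301408
71%: (82 − 58.22 = 23.78→24, 34 − 24.14 = 9.86→10, 13 − 9.23 = 3.77→4) → #180a04
90%: (82 − 73.8 = 8.2→8, 34 − 30.6 = 3.4→3, 13 − 11.7 = 1.3→1) → #080301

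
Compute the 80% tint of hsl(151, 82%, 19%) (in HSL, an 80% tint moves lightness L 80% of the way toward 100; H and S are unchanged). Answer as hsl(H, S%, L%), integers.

hsl(151, 82%, 84%)

L moves 80% from 19 toward 100: 19 + 64.8 = 83.8 → 84.
H and S are unchanged.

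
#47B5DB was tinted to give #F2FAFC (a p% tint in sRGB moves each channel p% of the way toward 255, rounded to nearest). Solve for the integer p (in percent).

93%

#47B5DB is rgb(71, 181, 219); #F2FAFC is rgb(242, 250, 252).
On the R channel (widest range): 242 ≈ 71 + (p/100)(255 − 71), so p ≈ 100×(242 − 71)/(255 − 71) = 17100/184 = 92.93.
p = 93 reproduces all three channels after rounding.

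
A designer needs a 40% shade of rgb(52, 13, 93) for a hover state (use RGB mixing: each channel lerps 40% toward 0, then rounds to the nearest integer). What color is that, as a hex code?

A 40% shade moves each channel 40% toward 0:
  R: 52 + 0.4×(0−52) = 52 − 20.8 = 31.2 → 31
  G: 13 − 5.2 = 7.8 → 8
  B: 93 + 0.4×(0−93) = 93 − 37.2 = 55.8 → 56
rgb(31, 8, 56) = #1F0838.

#1F0838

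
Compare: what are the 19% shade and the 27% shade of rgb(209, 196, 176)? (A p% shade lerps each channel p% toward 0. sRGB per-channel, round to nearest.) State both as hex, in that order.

#A99F8F, #998F80

19% shade:
  R: 209 − 39.71 = 169.29 → 169
  G: 196 − 37.24 = 158.76 → 159
  B: 176 + 0.19×(0−176) = 176 − 33.44 = 142.56 → 143
  → #A99F8F
27% shade:
  R: 209 + 0.27×(0−209) = 209 − 56.43 = 152.57 → 153
  G: 196 − 52.92 = 143.08 → 143
  B: 176 + 0.27×(0−176) = 176 − 47.52 = 128.48 → 128
  → #998F80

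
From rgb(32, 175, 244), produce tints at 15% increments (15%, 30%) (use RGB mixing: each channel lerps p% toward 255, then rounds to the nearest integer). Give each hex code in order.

15%: (32 + 33.45 = 65.45→65, 175 + 12 = 187→187, 244 + 1.65 = 245.65→246) → #41bbf6
30%: (32 + 66.9 = 98.9→99, 175 + 24 = 199→199, 244 + 3.3 = 247.3→247) → #63c7f7

#41bbf6, #63c7f7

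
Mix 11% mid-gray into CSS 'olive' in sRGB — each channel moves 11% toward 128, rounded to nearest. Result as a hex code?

#80800E

CSS olive is rgb(128, 128, 0).
Lerp each channel 11% toward 128:
  R: 128 + 0.11×(128−128) = 128 + 0 = 128 → 128
  G: 128 + 0 = 128 → 128
  B: 0 + 0.11×(128−0) = 0 + 14.08 = 14.08 → 14
rgb(128, 128, 14) = #80800E.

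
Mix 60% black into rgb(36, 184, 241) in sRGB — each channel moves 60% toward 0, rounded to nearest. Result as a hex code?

#0E4A60

Lerp each channel 60% toward 0:
  R: 36 − 21.6 = 14.4 → 14
  G: 184 + 0.6×(0−184) = 184 − 110.4 = 73.6 → 74
  B: 241 + 0.6×(0−241) = 241 − 144.6 = 96.4 → 96
rgb(14, 74, 96) = #0E4A60.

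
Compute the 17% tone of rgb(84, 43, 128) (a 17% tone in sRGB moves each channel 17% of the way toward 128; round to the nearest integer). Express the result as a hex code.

A 17% tone moves each channel 17% toward 128:
  R: 84 + 0.17×(128−84) = 84 + 7.48 = 91.48 → 91
  G: 43 + 0.17×(128−43) = 43 + 14.45 = 57.45 → 57
  B: 128 + 0 = 128 → 128
rgb(91, 57, 128) = #5b3980.

#5b3980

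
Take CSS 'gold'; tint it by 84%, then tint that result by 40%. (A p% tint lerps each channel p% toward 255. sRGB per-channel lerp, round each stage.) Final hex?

CSS gold is rgb(255, 215, 0).
An 84% tint moves each channel 84% toward 255:
  R: 255 + 0 = 255 → 255
  G: 215 + 33.6 = 248.6 → 249
  B: 0 + 0.84×(255−0) = 0 + 214.2 = 214.2 → 214
After the tint: rgb(255, 249, 214) = #fff9d6.
Lerp each channel 40% toward 255:
  R: 255 + 0 = 255 → 255
  G: 249 + 0.4×(255−249) = 249 + 2.4 = 251.4 → 251
  B: 214 + 0.4×(255−214) = 214 + 16.4 = 230.4 → 230
rgb(255, 251, 230) = #fffbe6.

#fffbe6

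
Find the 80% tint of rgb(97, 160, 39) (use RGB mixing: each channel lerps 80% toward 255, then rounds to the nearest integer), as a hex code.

Per channel, c → c + 0.8(255 − c):
  R: 97 + 0.8×(255−97) = 97 + 126.4 = 223.4 → 223
  G: 160 + 0.8×(255−160) = 160 + 76 = 236 → 236
  B: 39 + 172.8 = 211.8 → 212
rgb(223, 236, 212) = #DFECD4.

#DFECD4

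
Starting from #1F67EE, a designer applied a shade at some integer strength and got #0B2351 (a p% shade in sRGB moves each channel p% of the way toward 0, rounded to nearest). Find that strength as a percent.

66%

#1F67EE is rgb(31, 103, 238); #0B2351 is rgb(11, 35, 81).
On the B channel (widest range): 81 ≈ 238 + (p/100)(0 − 238), so p ≈ 100×(81 − 238)/(0 − 238) = -15700/-238 = 65.97.
p = 66 reproduces all three channels after rounding.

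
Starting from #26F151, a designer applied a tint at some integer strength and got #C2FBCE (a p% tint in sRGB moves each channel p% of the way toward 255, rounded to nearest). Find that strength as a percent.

72%

#26F151 is rgb(38, 241, 81); #C2FBCE is rgb(194, 251, 206).
On the R channel (widest range): 194 ≈ 38 + (p/100)(255 − 38), so p ≈ 100×(194 − 38)/(255 − 38) = 15600/217 = 71.89.
p = 72 reproduces all three channels after rounding.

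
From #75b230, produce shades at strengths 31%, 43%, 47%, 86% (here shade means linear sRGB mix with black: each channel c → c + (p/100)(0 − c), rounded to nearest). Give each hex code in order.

#517b21, #43651b, #3e5e19, #101907

#75b230 is rgb(117, 178, 48).
31%: (117 − 36.27 = 80.73→81, 178 − 55.18 = 122.82→123, 48 − 14.88 = 33.12→33) → #517b21
43%: (117 − 50.31 = 66.69→67, 178 − 76.54 = 101.46→101, 48 − 20.64 = 27.36→27) → #43651b
47%: (117 − 54.99 = 62.01→62, 178 − 83.66 = 94.34→94, 48 − 22.56 = 25.44→25) → #3e5e19
86%: (117 − 100.62 = 16.38→16, 178 − 153.08 = 24.92→25, 48 − 41.28 = 6.72→7) → #101907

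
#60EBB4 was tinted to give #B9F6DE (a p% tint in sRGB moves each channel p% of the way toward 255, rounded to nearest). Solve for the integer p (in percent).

56%

#60EBB4 is rgb(96, 235, 180); #B9F6DE is rgb(185, 246, 222).
On the R channel (widest range): 185 ≈ 96 + (p/100)(255 − 96), so p ≈ 100×(185 − 96)/(255 − 96) = 8900/159 = 55.97.
p = 56 reproduces all three channels after rounding.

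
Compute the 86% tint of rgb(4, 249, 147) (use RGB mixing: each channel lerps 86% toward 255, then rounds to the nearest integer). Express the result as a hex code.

#DCFEF0

Lerp each channel 86% toward 255:
  R: 4 + 215.86 = 219.86 → 220
  G: 249 + 0.86×(255−249) = 249 + 5.16 = 254.16 → 254
  B: 147 + 92.88 = 239.88 → 240
rgb(220, 254, 240) = #DCFEF0.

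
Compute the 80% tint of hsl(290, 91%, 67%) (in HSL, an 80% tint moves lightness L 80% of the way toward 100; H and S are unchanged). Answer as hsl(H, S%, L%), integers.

hsl(290, 91%, 93%)

L moves 80% from 67 toward 100: 67 + 26.4 = 93.4 → 93.
H and S are unchanged.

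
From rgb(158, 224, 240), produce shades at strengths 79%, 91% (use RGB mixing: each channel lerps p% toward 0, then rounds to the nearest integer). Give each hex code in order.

79%: (158 − 124.82 = 33.18→33, 224 − 176.96 = 47.04→47, 240 − 189.6 = 50.4→50) → #212F32
91%: (158 − 143.78 = 14.22→14, 224 − 203.84 = 20.16→20, 240 − 218.4 = 21.6→22) → #0E1416

#212F32, #0E1416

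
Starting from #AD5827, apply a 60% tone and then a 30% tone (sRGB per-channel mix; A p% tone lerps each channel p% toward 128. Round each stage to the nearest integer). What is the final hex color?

#AD5827 is rgb(173, 88, 39).
Per channel, c → c + 0.6(128 − c):
  R: 173 − 27 = 146 → 146
  G: 88 + 0.6×(128−88) = 88 + 24 = 112 → 112
  B: 39 + 53.4 = 92.4 → 92
After the tone: rgb(146, 112, 92) = #92705C.
A 30% tone moves each channel 30% toward 128:
  R: 146 − 5.4 = 140.6 → 141
  G: 112 + 4.8 = 116.8 → 117
  B: 92 + 0.3×(128−92) = 92 + 10.8 = 102.8 → 103
rgb(141, 117, 103) = #8D7567.

#8D7567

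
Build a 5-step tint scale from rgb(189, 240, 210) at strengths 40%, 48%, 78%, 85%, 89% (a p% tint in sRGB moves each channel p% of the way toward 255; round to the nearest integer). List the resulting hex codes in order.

40%: (189 + 26.4 = 215.4→215, 240 + 6 = 246→246, 210 + 18 = 228→228) → #D7F6E4
48%: (189 + 31.68 = 220.68→221, 240 + 7.2 = 247.2→247, 210 + 21.6 = 231.6→232) → #DDF7E8
78%: (189 + 51.48 = 240.48→240, 240 + 11.7 = 251.7→252, 210 + 35.1 = 245.1→245) → #F0FCF5
85%: (189 + 56.1 = 245.1→245, 240 + 12.75 = 252.75→253, 210 + 38.25 = 248.25→248) → #F5FDF8
89%: (189 + 58.74 = 247.74→248, 240 + 13.35 = 253.35→253, 210 + 40.05 = 250.05→250) → #F8FDFA

#D7F6E4, #DDF7E8, #F0FCF5, #F5FDF8, #F8FDFA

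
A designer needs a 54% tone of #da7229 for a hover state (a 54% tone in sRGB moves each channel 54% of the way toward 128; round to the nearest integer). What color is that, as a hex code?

#da7229 is rgb(218, 114, 41).
Lerp each channel 54% toward 128:
  R: 218 + 0.54×(128−218) = 218 − 48.6 = 169.4 → 169
  G: 114 + 7.56 = 121.56 → 122
  B: 41 + 46.98 = 87.98 → 88
rgb(169, 122, 88) = #a97a58.

#a97a58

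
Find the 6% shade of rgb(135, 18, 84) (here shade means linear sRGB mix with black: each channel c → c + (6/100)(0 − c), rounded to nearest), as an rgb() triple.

A 6% shade moves each channel 6% toward 0:
  R: 135 − 8.1 = 126.9 → 127
  G: 18 + 0.06×(0−18) = 18 − 1.08 = 16.92 → 17
  B: 84 + 0.06×(0−84) = 84 − 5.04 = 78.96 → 79

rgb(127, 17, 79)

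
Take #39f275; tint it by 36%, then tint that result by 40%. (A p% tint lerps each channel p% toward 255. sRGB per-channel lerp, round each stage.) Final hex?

#39f275 is rgb(57, 242, 117).
A 36% tint moves each channel 36% toward 255:
  R: 57 + 0.36×(255−57) = 57 + 71.28 = 128.28 → 128
  G: 242 + 0.36×(255−242) = 242 + 4.68 = 246.68 → 247
  B: 117 + 0.36×(255−117) = 117 + 49.68 = 166.68 → 167
After the tint: rgb(128, 247, 167) = #80f7a7.
Lerp each channel 40% toward 255:
  R: 128 + 50.8 = 178.8 → 179
  G: 247 + 3.2 = 250.2 → 250
  B: 167 + 0.4×(255−167) = 167 + 35.2 = 202.2 → 202
rgb(179, 250, 202) = #b3faca.

#b3faca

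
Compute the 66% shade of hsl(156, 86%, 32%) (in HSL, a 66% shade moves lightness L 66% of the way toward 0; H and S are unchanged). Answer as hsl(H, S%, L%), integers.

L moves 66% from 32 toward 0: 32 − 21.12 = 10.88 → 11.
H and S are unchanged.

hsl(156, 86%, 11%)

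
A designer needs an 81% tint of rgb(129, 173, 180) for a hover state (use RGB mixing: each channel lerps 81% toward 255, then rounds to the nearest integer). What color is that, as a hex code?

#E7EFF1

An 81% tint moves each channel 81% toward 255:
  R: 129 + 0.81×(255−129) = 129 + 102.06 = 231.06 → 231
  G: 173 + 0.81×(255−173) = 173 + 66.42 = 239.42 → 239
  B: 180 + 60.75 = 240.75 → 241
rgb(231, 239, 241) = #E7EFF1.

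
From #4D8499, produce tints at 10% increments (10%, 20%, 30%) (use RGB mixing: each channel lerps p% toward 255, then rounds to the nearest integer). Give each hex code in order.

#5F90A3, #719DAD, #82A9B8

#4D8499 is rgb(77, 132, 153).
10%: (77 + 17.8 = 94.8→95, 132 + 12.3 = 144.3→144, 153 + 10.2 = 163.2→163) → #5F90A3
20%: (77 + 35.6 = 112.6→113, 132 + 24.6 = 156.6→157, 153 + 20.4 = 173.4→173) → #719DAD
30%: (77 + 53.4 = 130.4→130, 132 + 36.9 = 168.9→169, 153 + 30.6 = 183.6→184) → #82A9B8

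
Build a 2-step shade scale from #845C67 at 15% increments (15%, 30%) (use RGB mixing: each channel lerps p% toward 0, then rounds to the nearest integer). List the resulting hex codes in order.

#704E58, #5C4048

#845C67 is rgb(132, 92, 103).
15%: (132 − 19.8 = 112.2→112, 92 − 13.8 = 78.2→78, 103 − 15.45 = 87.55→88) → #704E58
30%: (132 − 39.6 = 92.4→92, 92 − 27.6 = 64.4→64, 103 − 30.9 = 72.1→72) → #5C4048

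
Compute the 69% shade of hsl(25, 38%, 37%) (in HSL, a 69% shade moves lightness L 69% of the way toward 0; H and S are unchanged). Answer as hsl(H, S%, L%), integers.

L moves 69% from 37 toward 0: 37 − 25.53 = 11.47 → 11.
H and S are unchanged.

hsl(25, 38%, 11%)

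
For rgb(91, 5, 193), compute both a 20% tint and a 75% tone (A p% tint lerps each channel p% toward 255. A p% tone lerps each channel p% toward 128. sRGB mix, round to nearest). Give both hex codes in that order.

#7C37CD, #776190

20% tint:
  R: 91 + 32.8 = 123.8 → 124
  G: 5 + 50 = 55 → 55
  B: 193 + 0.2×(255−193) = 193 + 12.4 = 205.4 → 205
  → #7C37CD
75% tone:
  R: 91 + 27.75 = 118.75 → 119
  G: 5 + 92.25 = 97.25 → 97
  B: 193 − 48.75 = 144.25 → 144
  → #776190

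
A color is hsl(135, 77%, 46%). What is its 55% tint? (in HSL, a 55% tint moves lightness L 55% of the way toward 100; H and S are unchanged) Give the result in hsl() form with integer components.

hsl(135, 77%, 76%)

L moves 55% from 46 toward 100: 46 + 29.7 = 75.7 → 76.
H and S are unchanged.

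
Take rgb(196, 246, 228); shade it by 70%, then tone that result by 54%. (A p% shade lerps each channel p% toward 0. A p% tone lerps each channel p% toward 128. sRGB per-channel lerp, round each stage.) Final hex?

#606764

Lerp each channel 70% toward 0:
  R: 196 + 0.7×(0−196) = 196 − 137.2 = 58.8 → 59
  G: 246 − 172.2 = 73.8 → 74
  B: 228 + 0.7×(0−228) = 228 − 159.6 = 68.4 → 68
After the shade: rgb(59, 74, 68) = #3b4a44.
Lerp each channel 54% toward 128:
  R: 59 + 0.54×(128−59) = 59 + 37.26 = 96.26 → 96
  G: 74 + 29.16 = 103.16 → 103
  B: 68 + 32.4 = 100.4 → 100
rgb(96, 103, 100) = #606764.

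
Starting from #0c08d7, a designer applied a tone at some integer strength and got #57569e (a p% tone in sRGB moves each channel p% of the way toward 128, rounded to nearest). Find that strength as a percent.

#0c08d7 is rgb(12, 8, 215); #57569e is rgb(87, 86, 158).
On the G channel (widest range): 86 ≈ 8 + (p/100)(128 − 8), so p ≈ 100×(86 − 8)/(128 − 8) = 7800/120 = 65.00.
p = 65 reproduces all three channels after rounding.

65%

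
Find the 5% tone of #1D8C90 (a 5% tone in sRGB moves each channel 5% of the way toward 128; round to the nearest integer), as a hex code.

#228B8F

#1D8C90 is rgb(29, 140, 144).
A 5% tone moves each channel 5% toward 128:
  R: 29 + 0.05×(128−29) = 29 + 4.95 = 33.95 → 34
  G: 140 − 0.6 = 139.4 → 139
  B: 144 + 0.05×(128−144) = 144 − 0.8 = 143.2 → 143
rgb(34, 139, 143) = #228B8F.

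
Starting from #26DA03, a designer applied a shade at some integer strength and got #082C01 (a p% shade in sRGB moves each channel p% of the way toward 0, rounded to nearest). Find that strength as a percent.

80%

#26DA03 is rgb(38, 218, 3); #082C01 is rgb(8, 44, 1).
On the G channel (widest range): 44 ≈ 218 + (p/100)(0 − 218), so p ≈ 100×(44 − 218)/(0 − 218) = -17400/-218 = 79.82.
p = 80 reproduces all three channels after rounding.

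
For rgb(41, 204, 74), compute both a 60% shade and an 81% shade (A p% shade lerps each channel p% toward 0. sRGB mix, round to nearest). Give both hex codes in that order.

#10521e, #08270e

60% shade:
  R: 41 − 24.6 = 16.4 → 16
  G: 204 + 0.6×(0−204) = 204 − 122.4 = 81.6 → 82
  B: 74 − 44.4 = 29.6 → 30
  → #10521e
81% shade:
  R: 41 + 0.81×(0−41) = 41 − 33.21 = 7.79 → 8
  G: 204 + 0.81×(0−204) = 204 − 165.24 = 38.76 → 39
  B: 74 − 59.94 = 14.06 → 14
  → #08270e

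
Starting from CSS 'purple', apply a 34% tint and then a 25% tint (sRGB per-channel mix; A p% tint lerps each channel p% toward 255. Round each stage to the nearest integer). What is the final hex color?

#C081C0

CSS purple is rgb(128, 0, 128).
A 34% tint moves each channel 34% toward 255:
  R: 128 + 0.34×(255−128) = 128 + 43.18 = 171.18 → 171
  G: 0 + 86.7 = 86.7 → 87
  B: 128 + 0.34×(255−128) = 128 + 43.18 = 171.18 → 171
After the tint: rgb(171, 87, 171) = #AB57AB.
A 25% tint moves each channel 25% toward 255:
  R: 171 + 21 = 192 → 192
  G: 87 + 0.25×(255−87) = 87 + 42 = 129 → 129
  B: 171 + 21 = 192 → 192
rgb(192, 129, 192) = #C081C0.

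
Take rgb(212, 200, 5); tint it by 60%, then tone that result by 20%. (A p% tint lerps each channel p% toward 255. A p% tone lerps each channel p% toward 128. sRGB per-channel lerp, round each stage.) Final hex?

A 60% tint moves each channel 60% toward 255:
  R: 212 + 25.8 = 237.8 → 238
  G: 200 + 0.6×(255−200) = 200 + 33 = 233 → 233
  B: 5 + 0.6×(255−5) = 5 + 150 = 155 → 155
After the tint: rgb(238, 233, 155) = #EEE99B.
A 20% tone moves each channel 20% toward 128:
  R: 238 − 22 = 216 → 216
  G: 233 − 21 = 212 → 212
  B: 155 + 0.2×(128−155) = 155 − 5.4 = 149.6 → 150
rgb(216, 212, 150) = #D8D496.

#D8D496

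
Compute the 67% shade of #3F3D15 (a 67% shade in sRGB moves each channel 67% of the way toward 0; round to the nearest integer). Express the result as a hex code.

#151407

#3F3D15 is rgb(63, 61, 21).
A 67% shade moves each channel 67% toward 0:
  R: 63 − 42.21 = 20.79 → 21
  G: 61 + 0.67×(0−61) = 61 − 40.87 = 20.13 → 20
  B: 21 − 14.07 = 6.93 → 7
rgb(21, 20, 7) = #151407.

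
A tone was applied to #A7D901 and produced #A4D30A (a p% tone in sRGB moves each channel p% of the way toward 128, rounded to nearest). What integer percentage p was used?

#A7D901 is rgb(167, 217, 1); #A4D30A is rgb(164, 211, 10).
On the B channel (widest range): 10 ≈ 1 + (p/100)(128 − 1), so p ≈ 100×(10 − 1)/(128 − 1) = 900/127 = 7.09.
p = 7 reproduces all three channels after rounding.

7%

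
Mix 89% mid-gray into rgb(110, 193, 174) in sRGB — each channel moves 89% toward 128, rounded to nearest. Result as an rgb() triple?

rgb(126, 135, 133)

Per channel, c → c + 0.89(128 − c):
  R: 110 + 0.89×(128−110) = 110 + 16.02 = 126.02 → 126
  G: 193 − 57.85 = 135.15 → 135
  B: 174 + 0.89×(128−174) = 174 − 40.94 = 133.06 → 133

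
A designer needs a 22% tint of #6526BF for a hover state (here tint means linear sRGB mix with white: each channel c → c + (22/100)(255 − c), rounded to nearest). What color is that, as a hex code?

#6526BF is rgb(101, 38, 191).
Per channel, c → c + 0.22(255 − c):
  R: 101 + 33.88 = 134.88 → 135
  G: 38 + 47.74 = 85.74 → 86
  B: 191 + 0.22×(255−191) = 191 + 14.08 = 205.08 → 205
rgb(135, 86, 205) = #8756CD.

#8756CD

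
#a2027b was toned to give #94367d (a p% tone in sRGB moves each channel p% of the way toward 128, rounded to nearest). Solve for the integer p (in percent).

41%

#a2027b is rgb(162, 2, 123); #94367d is rgb(148, 54, 125).
On the G channel (widest range): 54 ≈ 2 + (p/100)(128 − 2), so p ≈ 100×(54 − 2)/(128 − 2) = 5200/126 = 41.27.
p = 41 reproduces all three channels after rounding.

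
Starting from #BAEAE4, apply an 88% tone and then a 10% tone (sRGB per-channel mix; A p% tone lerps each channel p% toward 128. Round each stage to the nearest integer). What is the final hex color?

#BAEAE4 is rgb(186, 234, 228).
An 88% tone moves each channel 88% toward 128:
  R: 186 + 0.88×(128−186) = 186 − 51.04 = 134.96 → 135
  G: 234 + 0.88×(128−234) = 234 − 93.28 = 140.72 → 141
  B: 228 + 0.88×(128−228) = 228 − 88 = 140 → 140
After the tone: rgb(135, 141, 140) = #878D8C.
A 10% tone moves each channel 10% toward 128:
  R: 135 + 0.1×(128−135) = 135 − 0.7 = 134.3 → 134
  G: 141 + 0.1×(128−141) = 141 − 1.3 = 139.7 → 140
  B: 140 + 0.1×(128−140) = 140 − 1.2 = 138.8 → 139
rgb(134, 140, 139) = #868C8B.

#868C8B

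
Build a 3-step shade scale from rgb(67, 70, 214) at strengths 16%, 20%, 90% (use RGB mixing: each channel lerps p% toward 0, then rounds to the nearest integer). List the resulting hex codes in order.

#383BB4, #3638AB, #070715

16%: (67 − 10.72 = 56.28→56, 70 − 11.2 = 58.8→59, 214 − 34.24 = 179.76→180) → #383BB4
20%: (67 − 13.4 = 53.6→54, 70 − 14 = 56→56, 214 − 42.8 = 171.2→171) → #3638AB
90%: (67 − 60.3 = 6.7→7, 70 − 63 = 7→7, 214 − 192.6 = 21.4→21) → #070715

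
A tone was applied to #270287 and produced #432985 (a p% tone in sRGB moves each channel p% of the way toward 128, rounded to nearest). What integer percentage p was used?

31%

#270287 is rgb(39, 2, 135); #432985 is rgb(67, 41, 133).
On the G channel (widest range): 41 ≈ 2 + (p/100)(128 − 2), so p ≈ 100×(41 − 2)/(128 − 2) = 3900/126 = 30.95.
p = 31 reproduces all three channels after rounding.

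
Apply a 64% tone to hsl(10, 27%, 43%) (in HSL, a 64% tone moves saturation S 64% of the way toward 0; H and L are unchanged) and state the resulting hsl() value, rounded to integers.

S moves 64% from 27 toward 0: 27 − 17.28 = 9.72 → 10.
H and L are unchanged.

hsl(10, 10%, 43%)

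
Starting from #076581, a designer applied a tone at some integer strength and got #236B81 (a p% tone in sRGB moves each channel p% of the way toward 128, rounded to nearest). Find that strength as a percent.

#076581 is rgb(7, 101, 129); #236B81 is rgb(35, 107, 129).
On the R channel (widest range): 35 ≈ 7 + (p/100)(128 − 7), so p ≈ 100×(35 − 7)/(128 − 7) = 2800/121 = 23.14.
p = 23 reproduces all three channels after rounding.

23%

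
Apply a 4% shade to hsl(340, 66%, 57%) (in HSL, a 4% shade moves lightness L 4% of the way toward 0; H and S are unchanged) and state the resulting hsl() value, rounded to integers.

L moves 4% from 57 toward 0: 57 − 2.28 = 54.72 → 55.
H and S are unchanged.

hsl(340, 66%, 55%)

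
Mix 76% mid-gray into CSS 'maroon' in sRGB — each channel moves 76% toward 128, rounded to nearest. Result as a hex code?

CSS maroon is rgb(128, 0, 0).
A 76% tone moves each channel 76% toward 128:
  R: 128 + 0.76×(128−128) = 128 + 0 = 128 → 128
  G: 0 + 0.76×(128−0) = 0 + 97.28 = 97.28 → 97
  B: 0 + 0.76×(128−0) = 0 + 97.28 = 97.28 → 97
rgb(128, 97, 97) = #806161.

#806161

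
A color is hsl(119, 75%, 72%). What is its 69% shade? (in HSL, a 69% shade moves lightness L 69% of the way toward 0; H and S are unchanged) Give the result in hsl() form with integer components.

L moves 69% from 72 toward 0: 72 − 49.68 = 22.32 → 22.
H and S are unchanged.

hsl(119, 75%, 22%)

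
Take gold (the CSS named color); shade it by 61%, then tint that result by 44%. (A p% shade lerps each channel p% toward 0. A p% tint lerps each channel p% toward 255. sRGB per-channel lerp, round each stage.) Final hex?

#A89F70

CSS gold is rgb(255, 215, 0).
Per channel, c → c + 0.61(0 − c):
  R: 255 − 155.55 = 99.45 → 99
  G: 215 + 0.61×(0−215) = 215 − 131.15 = 83.85 → 84
  B: 0 + 0 = 0 → 0
After the shade: rgb(99, 84, 0) = #635400.
A 44% tint moves each channel 44% toward 255:
  R: 99 + 0.44×(255−99) = 99 + 68.64 = 167.64 → 168
  G: 84 + 0.44×(255−84) = 84 + 75.24 = 159.24 → 159
  B: 0 + 0.44×(255−0) = 0 + 112.2 = 112.2 → 112
rgb(168, 159, 112) = #A89F70.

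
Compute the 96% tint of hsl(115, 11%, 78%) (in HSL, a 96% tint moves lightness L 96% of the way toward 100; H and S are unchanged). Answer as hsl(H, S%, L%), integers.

L moves 96% from 78 toward 100: 78 + 21.12 = 99.12 → 99.
H and S are unchanged.

hsl(115, 11%, 99%)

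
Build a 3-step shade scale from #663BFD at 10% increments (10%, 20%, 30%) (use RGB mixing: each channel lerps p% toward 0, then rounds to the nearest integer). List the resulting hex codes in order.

#663BFD is rgb(102, 59, 253).
10%: (102 − 10.2 = 91.8→92, 59 − 5.9 = 53.1→53, 253 − 25.3 = 227.7→228) → #5C35E4
20%: (102 − 20.4 = 81.6→82, 59 − 11.8 = 47.2→47, 253 − 50.6 = 202.4→202) → #522FCA
30%: (102 − 30.6 = 71.4→71, 59 − 17.7 = 41.3→41, 253 − 75.9 = 177.1→177) → #4729B1

#5C35E4, #522FCA, #4729B1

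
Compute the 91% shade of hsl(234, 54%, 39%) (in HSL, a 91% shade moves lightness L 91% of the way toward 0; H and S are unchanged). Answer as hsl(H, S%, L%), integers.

hsl(234, 54%, 4%)

L moves 91% from 39 toward 0: 39 − 35.49 = 3.51 → 4.
H and S are unchanged.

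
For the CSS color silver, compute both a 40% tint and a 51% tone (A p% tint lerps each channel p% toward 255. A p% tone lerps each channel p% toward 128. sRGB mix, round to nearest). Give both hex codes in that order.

#D9D9D9, #9F9F9F

CSS silver is rgb(192, 192, 192).
40% tint:
  R: 192 + 25.2 = 217.2 → 217
  G: 192 + 25.2 = 217.2 → 217
  B: 192 + 0.4×(255−192) = 192 + 25.2 = 217.2 → 217
  → #D9D9D9
51% tone:
  R: 192 − 32.64 = 159.36 → 159
  G: 192 − 32.64 = 159.36 → 159
  B: 192 + 0.51×(128−192) = 192 − 32.64 = 159.36 → 159
  → #9F9F9F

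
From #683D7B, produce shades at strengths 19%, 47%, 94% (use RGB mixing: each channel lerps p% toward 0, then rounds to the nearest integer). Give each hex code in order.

#683D7B is rgb(104, 61, 123).
19%: (104 − 19.76 = 84.24→84, 61 − 11.59 = 49.41→49, 123 − 23.37 = 99.63→100) → #543164
47%: (104 − 48.88 = 55.12→55, 61 − 28.67 = 32.33→32, 123 − 57.81 = 65.19→65) → #372041
94%: (104 − 97.76 = 6.24→6, 61 − 57.34 = 3.66→4, 123 − 115.62 = 7.38→7) → #060407

#543164, #372041, #060407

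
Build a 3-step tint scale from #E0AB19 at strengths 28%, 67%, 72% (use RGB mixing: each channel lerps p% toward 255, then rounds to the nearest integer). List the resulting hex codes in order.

#E0AB19 is rgb(224, 171, 25).
28%: (224 + 8.68 = 232.68→233, 171 + 23.52 = 194.52→195, 25 + 64.4 = 89.4→89) → #E9C359
67%: (224 + 20.77 = 244.77→245, 171 + 56.28 = 227.28→227, 25 + 154.1 = 179.1→179) → #F5E3B3
72%: (224 + 22.32 = 246.32→246, 171 + 60.48 = 231.48→231, 25 + 165.6 = 190.6→191) → #F6E7BF

#E9C359, #F5E3B3, #F6E7BF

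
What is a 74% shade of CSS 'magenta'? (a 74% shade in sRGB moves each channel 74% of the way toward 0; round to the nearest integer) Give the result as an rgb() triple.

CSS magenta is rgb(255, 0, 255).
A 74% shade moves each channel 74% toward 0:
  R: 255 − 188.7 = 66.3 → 66
  G: 0 + 0 = 0 → 0
  B: 255 + 0.74×(0−255) = 255 − 188.7 = 66.3 → 66

rgb(66, 0, 66)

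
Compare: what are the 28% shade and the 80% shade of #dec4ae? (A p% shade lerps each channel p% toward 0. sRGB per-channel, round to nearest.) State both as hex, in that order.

#dec4ae is rgb(222, 196, 174).
28% shade:
  R: 222 − 62.16 = 159.84 → 160
  G: 196 + 0.28×(0−196) = 196 − 54.88 = 141.12 → 141
  B: 174 + 0.28×(0−174) = 174 − 48.72 = 125.28 → 125
  → #a08d7d
80% shade:
  R: 222 + 0.8×(0−222) = 222 − 177.6 = 44.4 → 44
  G: 196 + 0.8×(0−196) = 196 − 156.8 = 39.2 → 39
  B: 174 − 139.2 = 34.8 → 35
  → #2c2723

#a08d7d, #2c2723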